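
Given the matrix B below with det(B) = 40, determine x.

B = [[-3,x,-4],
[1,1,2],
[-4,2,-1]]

-7

Expanding along the row containing x, det(B) is linear in x: det(B) = (-7)·x + (-9).
Set (-7)·x + (-9) = 40  ⇒  (-7)·x = 49  ⇒  x = -7.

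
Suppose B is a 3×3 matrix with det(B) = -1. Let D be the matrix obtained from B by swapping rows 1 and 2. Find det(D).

Swapping two rows multiplies the determinant by −1.
det(D) = (-1)·(-1) = 1

|D| = 1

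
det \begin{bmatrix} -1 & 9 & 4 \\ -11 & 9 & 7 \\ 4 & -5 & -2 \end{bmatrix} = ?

113

Expand along row 1:
  + (-1) · |9 7; -5 -2| = (-1)·(-18 − (-35)) = -17
  − 9 · |-11 7; 4 -2| = −9·(22 − 28) = 54
  + 4 · |-11 9; 4 -5| = 4·(55 − 36) = 76
Sum: (-17) + (54) + (76) = 113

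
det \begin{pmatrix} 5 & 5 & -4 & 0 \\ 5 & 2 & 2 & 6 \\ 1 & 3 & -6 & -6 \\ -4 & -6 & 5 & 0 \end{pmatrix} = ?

Expand along column 4 (it has 2 zeros):
  + (6) · M_24   where M_24 = det([5 5 -4; 1 3 -6; -4 -6 5]) = -34
  − (-6) · M_34   where M_34 = det([5 5 -4; 5 2 2; -4 -6 5]) = 33
det = (+1)·(6)·(-34) + (-1)·(-6)·(33) = -6

-6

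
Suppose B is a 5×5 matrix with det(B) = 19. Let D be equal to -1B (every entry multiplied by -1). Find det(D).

-19

For a 5×5 matrix, det(-1B) = (-1)^5·det(B) = -1·det(B).
det(D) = (-1)·(19) = -19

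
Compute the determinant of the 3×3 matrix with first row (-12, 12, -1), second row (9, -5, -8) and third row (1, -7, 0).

Expand along row 3:
  + 1 · |12 -1; -5 -8| = 1·(-96 − 5) = -101
  − (-7) · |-12 -1; 9 -8| = −(-7)·(96 − (-9)) = 735
Sum: (-101) + (735) = 634

634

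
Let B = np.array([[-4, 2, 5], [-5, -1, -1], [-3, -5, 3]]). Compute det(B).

Expand along row 1:
  + (-4) · |-1 -1; -5 3| = (-4)·(-3 − 5) = 32
  − 2 · |-5 -1; -3 3| = −2·(-15 − 3) = 36
  + 5 · |-5 -1; -3 -5| = 5·(25 − 3) = 110
Sum: (32) + (36) + (110) = 178

|B| = 178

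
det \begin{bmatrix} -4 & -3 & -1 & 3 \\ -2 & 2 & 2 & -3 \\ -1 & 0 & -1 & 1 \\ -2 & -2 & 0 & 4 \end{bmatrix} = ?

The determinant is 48.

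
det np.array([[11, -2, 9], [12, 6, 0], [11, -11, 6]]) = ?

Expand along column 3:
  + 9 · |12 6; 11 -11| = 9·(-132 − 66) = -1782
  + 6 · |11 -2; 12 6| = 6·(66 − (-24)) = 540
Sum: (-1782) + (540) = -1242

The determinant is -1242.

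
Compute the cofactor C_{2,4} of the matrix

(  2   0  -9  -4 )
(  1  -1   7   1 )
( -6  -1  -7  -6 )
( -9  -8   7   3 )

Delete row 2 and column 4; the remaining 3×3 submatrix is [2 0 -9; -6 -1 -7; -9 -8 7].
Its determinant is -477.
The cofactor carries sign (−1)^(2+4) = +1, so C_{2,4} = +(-477) = -477.

-477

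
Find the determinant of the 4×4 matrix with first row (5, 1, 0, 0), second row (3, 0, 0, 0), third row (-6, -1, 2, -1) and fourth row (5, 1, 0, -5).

The determinant is 30.

The matrix is block lower-triangular with a 2×2 block and a 2×2 block on the diagonal, so its determinant equals the product of the determinants of the diagonal blocks.
det of the 2×2 block = -3
det of the 2×2 block = -10
det = (-3)·(-10) = 30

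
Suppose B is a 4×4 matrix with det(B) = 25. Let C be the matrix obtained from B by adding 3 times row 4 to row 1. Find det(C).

Adding a multiple of one row to another leaves the determinant unchanged.
det(C) = (1)·(25) = 25

25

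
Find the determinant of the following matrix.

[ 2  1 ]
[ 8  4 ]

det = 2·4 − 1·8 = 8 − 8 = 0

0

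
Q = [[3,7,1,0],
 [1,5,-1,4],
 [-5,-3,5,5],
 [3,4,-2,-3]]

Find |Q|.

Expand along row 1 (it has 1 zero):
  + (3) · M_11   where M_11 = det([5 -1 4; -3 5 5; 4 -2 -3]) = -92
  − (7) · M_12   where M_12 = det([1 -1 4; -5 5 5; 3 -2 -3]) = -25
  + (1) · M_13   where M_13 = det([1 5 4; -5 -3 5; 3 4 -3]) = -55
det = (+1)·(3)·(-92) + (-1)·(7)·(-25) + (+1)·(1)·(-55) = -156

det(Q) = -156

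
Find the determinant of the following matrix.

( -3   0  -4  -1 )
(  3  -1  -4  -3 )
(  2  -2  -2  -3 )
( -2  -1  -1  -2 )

The determinant is -35.

Expand along row 1 (it has 1 zero):
  + (-3) · M_11   where M_11 = det([-1 -4 -3; -2 -2 -3; -1 -1 -2]) = 3
  + (-4) · M_13   where M_13 = det([3 -1 -3; 2 -2 -3; -2 -1 -2]) = 11
  − (-1) · M_14   where M_14 = det([3 -1 -4; 2 -2 -2; -2 -1 -1]) = 18
det = (+1)·(-3)·(3) + (+1)·(-4)·(11) + (-1)·(-1)·(18) = -35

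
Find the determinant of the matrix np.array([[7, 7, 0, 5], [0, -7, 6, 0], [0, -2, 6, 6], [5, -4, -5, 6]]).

The determinant is -4248.

Expand along row 2 (it has 2 zeros):
  + (-7) · M_22   where M_22 = det([7 0 5; 0 6 6; 5 -5 6]) = 312
  − (6) · M_23   where M_23 = det([7 7 5; 0 -2 6; 5 -4 6]) = 344
det = (+1)·(-7)·(312) + (-1)·(6)·(344) = -4248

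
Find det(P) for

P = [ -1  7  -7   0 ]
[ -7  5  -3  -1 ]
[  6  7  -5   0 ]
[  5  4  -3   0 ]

Expand along column 4 (it has 3 zeros):
  + (-1) · M_24   where M_24 = det([-1 7 -7; 6 7 -5; 5 4 -3]) = 29
det = (+1)·(-1)·(29) = -29

det(P) = -29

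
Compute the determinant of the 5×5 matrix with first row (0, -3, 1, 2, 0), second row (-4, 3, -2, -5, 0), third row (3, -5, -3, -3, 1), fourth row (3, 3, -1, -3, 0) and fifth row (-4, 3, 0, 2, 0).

The determinant is -15.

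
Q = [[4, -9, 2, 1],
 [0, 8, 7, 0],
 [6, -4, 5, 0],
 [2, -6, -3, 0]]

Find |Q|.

The determinant is -28.

Expand along column 4 (it has 3 zeros):
  − (1) · M_14   where M_14 = det([0 8 7; 6 -4 5; 2 -6 -3]) = 28
det = (-1)·(1)·(28) = -28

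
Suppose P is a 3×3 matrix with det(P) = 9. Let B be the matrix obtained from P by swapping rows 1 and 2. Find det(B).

-9

Swapping two rows multiplies the determinant by −1.
det(B) = (-1)·(9) = -9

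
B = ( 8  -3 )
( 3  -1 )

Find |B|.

1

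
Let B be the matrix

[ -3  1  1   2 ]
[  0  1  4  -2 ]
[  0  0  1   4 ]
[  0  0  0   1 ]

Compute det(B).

|B| = -3

B is upper triangular, so det(B) is the product of the diagonal entries:
det = (-3) · (1) · (1) · (1) = -3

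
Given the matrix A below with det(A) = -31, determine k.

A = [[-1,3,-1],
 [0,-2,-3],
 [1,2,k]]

k = -7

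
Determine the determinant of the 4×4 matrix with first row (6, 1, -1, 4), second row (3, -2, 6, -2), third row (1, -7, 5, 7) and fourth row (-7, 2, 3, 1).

Expand along row 1:
  + (6) · M_11   where M_11 = det([-2 6 -2; -7 5 7; 2 3 1]) = 220
  − (1) · M_12   where M_12 = det([3 6 -2; 1 5 7; -7 3 1]) = -424
  + (-1) · M_13   where M_13 = det([3 -2 -2; 1 -7 7; -7 2 1]) = 131
  − (4) · M_14   where M_14 = det([3 -2 6; 1 -7 5; -7 2 3]) = -299
det = (+1)·(6)·(220) + (-1)·(1)·(-424) + (+1)·(-1)·(131) + (-1)·(4)·(-299) = 2809

2809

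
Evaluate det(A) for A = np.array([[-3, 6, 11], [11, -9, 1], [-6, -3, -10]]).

Expand along row 1:
  + (-3) · |-9 1; -3 -10| = (-3)·(90 − (-3)) = -279
  − 6 · |11 1; -6 -10| = −6·(-110 − (-6)) = 624
  + 11 · |11 -9; -6 -3| = 11·(-33 − 54) = -957
Sum: (-279) + (624) + (-957) = -612

|A| = -612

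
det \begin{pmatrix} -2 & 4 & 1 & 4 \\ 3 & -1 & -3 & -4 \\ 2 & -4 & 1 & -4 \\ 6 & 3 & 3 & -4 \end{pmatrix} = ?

-40

Expand along row 1:
  + (-2) · M_11   where M_11 = det([-1 -3 -4; -4 1 -4; 3 3 -4]) = 136
  − (4) · M_12   where M_12 = det([3 -3 -4; 2 1 -4; 6 3 -4]) = 72
  + (1) · M_13   where M_13 = det([3 -1 -4; 2 -4 -4; 6 3 -4]) = -20
  − (4) · M_14   where M_14 = det([3 -1 -3; 2 -4 1; 6 3 3]) = -135
det = (+1)·(-2)·(136) + (-1)·(4)·(72) + (+1)·(1)·(-20) + (-1)·(4)·(-135) = -40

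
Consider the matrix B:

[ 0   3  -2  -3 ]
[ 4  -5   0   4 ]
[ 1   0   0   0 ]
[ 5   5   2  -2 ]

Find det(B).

det(B) = -14

Expand along row 3 (it has 3 zeros):
  + (1) · M_31   where M_31 = det([3 -2 -3; -5 0 4; 5 2 -2]) = -14
det = (+1)·(1)·(-14) = -14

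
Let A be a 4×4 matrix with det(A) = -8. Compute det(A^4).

4096

det(A^4) = (det A)^4 = (-8)^4 = 4096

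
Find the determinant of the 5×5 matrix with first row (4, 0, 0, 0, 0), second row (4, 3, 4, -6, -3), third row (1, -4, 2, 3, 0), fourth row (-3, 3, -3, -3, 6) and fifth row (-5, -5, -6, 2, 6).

The determinant is 3228.

Expand along row 1 (it has 4 zeros):
  + (4) · M_11   where M_11 = det([3 4 -6 -3; -4 2 3 0; 3 -3 -3 6; -5 -6 2 6]) = 807
det = (+1)·(4)·(807) = 3228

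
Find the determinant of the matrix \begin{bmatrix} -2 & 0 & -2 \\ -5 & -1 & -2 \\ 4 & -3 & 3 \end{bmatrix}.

Expand along column 2:
  + (-1) · |-2 -2; 4 3| = (-1)·(-6 − (-8)) = -2
  − (-3) · |-2 -2; -5 -2| = −(-3)·(4 − 10) = -18
Sum: (-2) + (-18) = -20

The determinant is -20.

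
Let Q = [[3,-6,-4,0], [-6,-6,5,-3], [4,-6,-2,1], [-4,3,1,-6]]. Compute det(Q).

|Q| = 711

Expand along row 1 (it has 1 zero):
  + (3) · M_11   where M_11 = det([-6 5 -3; -6 -2 1; 3 1 -6]) = -231
  − (-6) · M_12   where M_12 = det([-6 5 -3; 4 -2 1; -4 1 -6]) = 46
  + (-4) · M_13   where M_13 = det([-6 -6 -3; 4 -6 1; -4 3 -6]) = -282
det = (+1)·(3)·(-231) + (-1)·(-6)·(46) + (+1)·(-4)·(-282) = 711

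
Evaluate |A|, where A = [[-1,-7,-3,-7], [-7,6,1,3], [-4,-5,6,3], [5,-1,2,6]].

|A| = -1725

Expand along row 1:
  + (-1) · M_11   where M_11 = det([6 1 3; -5 6 3; -1 2 6]) = 195
  − (-7) · M_12   where M_12 = det([-7 1 3; -4 6 3; 5 2 6]) = -285
  + (-3) · M_13   where M_13 = det([-7 6 3; -4 -5 3; 5 -1 6]) = 510
  − (-7) · M_14   where M_14 = det([-7 6 1; -4 -5 6; 5 -1 2]) = 285
det = (+1)·(-1)·(195) + (-1)·(-7)·(-285) + (+1)·(-3)·(510) + (-1)·(-7)·(285) = -1725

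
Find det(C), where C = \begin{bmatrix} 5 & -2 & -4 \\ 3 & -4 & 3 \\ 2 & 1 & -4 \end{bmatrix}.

The determinant is -15.

Expand along column 1:
  + 5 · |-4 3; 1 -4| = 5·(16 − 3) = 65
  − 3 · |-2 -4; 1 -4| = −3·(8 − (-4)) = -36
  + 2 · |-2 -4; -4 3| = 2·(-6 − 16) = -44
Sum: (65) + (-36) + (-44) = -15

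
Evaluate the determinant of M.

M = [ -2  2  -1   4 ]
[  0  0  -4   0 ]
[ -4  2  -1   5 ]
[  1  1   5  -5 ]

Expand along row 2 (it has 3 zeros):
  − (-4) · M_23   where M_23 = det([-2 2 4; -4 2 5; 1 1 -5]) = -24
det = (-1)·(-4)·(-24) = -96

det(M) = -96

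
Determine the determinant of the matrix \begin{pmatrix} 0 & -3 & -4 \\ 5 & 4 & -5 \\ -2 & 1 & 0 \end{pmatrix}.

Expand along column 1:
  − 5 · |-3 -4; 1 0| = −5·(0 − (-4)) = -20
  + (-2) · |-3 -4; 4 -5| = (-2)·(15 − (-16)) = -62
Sum: (-20) + (-62) = -82

-82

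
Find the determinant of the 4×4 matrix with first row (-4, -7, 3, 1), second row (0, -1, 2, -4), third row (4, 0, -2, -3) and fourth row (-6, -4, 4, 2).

Expand along row 2 (it has 1 zero):
  + (-1) · M_22   where M_22 = det([-4 3 1; 4 -2 -3; -6 4 2]) = 2
  − (2) · M_23   where M_23 = det([-4 -7 1; 4 0 -3; -6 -4 2]) = -38
  + (-4) · M_24   where M_24 = det([-4 -7 3; 4 0 -2; -6 -4 4]) = 12
det = (+1)·(-1)·(2) + (-1)·(2)·(-38) + (+1)·(-4)·(12) = 26

26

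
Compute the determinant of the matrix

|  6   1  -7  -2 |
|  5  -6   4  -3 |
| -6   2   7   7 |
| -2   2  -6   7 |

Expand along row 1:
  + (6) · M_11   where M_11 = det([-6 4 -3; 2 7 7; 2 -6 7]) = -468
  − (1) · M_12   where M_12 = det([5 4 -3; -6 7 7; -2 -6 7]) = 417
  + (-7) · M_13   where M_13 = det([5 -6 -3; -6 2 7; -2 2 7]) = -144
  − (-2) · M_14   where M_14 = det([5 -6 4; -6 2 7; -2 2 -6]) = 138
det = (+1)·(6)·(-468) + (-1)·(1)·(417) + (+1)·(-7)·(-144) + (-1)·(-2)·(138) = -1941

-1941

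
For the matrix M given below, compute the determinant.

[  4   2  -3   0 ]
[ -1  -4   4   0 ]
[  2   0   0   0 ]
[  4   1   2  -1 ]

8

Expand along row 3 (it has 3 zeros):
  + (2) · M_31   where M_31 = det([2 -3 0; -4 4 0; 1 2 -1]) = 4
det = (+1)·(2)·(4) = 8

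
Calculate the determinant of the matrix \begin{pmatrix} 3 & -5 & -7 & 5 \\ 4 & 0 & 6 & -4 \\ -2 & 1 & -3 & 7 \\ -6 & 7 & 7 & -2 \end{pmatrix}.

The determinant is -134.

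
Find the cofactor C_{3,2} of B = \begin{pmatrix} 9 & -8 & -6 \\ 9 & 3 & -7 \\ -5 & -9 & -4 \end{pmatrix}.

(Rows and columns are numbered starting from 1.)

9

Delete row 3 and column 2; the remaining 2×2 submatrix is [9 -6; 9 -7].
Its determinant is 9·(-7) − (-6)·9 = -9.
The cofactor carries sign (−1)^(3+2) = −1, so C_{3,2} = −(-9) = 9.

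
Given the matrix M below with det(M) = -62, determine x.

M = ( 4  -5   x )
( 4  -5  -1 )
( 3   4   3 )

Expanding along the column containing x, det(M) is linear in x: det(M) = (31)·x + (31).
Set (31)·x + (31) = -62  ⇒  (31)·x = -93  ⇒  x = -3.

-3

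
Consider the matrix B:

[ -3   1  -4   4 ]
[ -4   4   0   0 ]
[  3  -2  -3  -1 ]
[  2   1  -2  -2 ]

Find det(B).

Expand along row 2 (it has 2 zeros):
  − (-4) · M_21   where M_21 = det([1 -4 4; -2 -3 -1; 1 -2 -2]) = 52
  + (4) · M_22   where M_22 = det([-3 -4 4; 3 -3 -1; 2 -2 -2]) = -28
det = (-1)·(-4)·(52) + (+1)·(4)·(-28) = 96

96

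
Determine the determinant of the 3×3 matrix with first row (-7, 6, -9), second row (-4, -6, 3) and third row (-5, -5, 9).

Expand along column 1:
  + (-7) · |-6 3; -5 9| = (-7)·(-54 − (-15)) = 273
  − (-4) · |6 -9; -5 9| = −(-4)·(54 − 45) = 36
  + (-5) · |6 -9; -6 3| = (-5)·(18 − 54) = 180
Sum: (273) + (36) + (180) = 489

The determinant is 489.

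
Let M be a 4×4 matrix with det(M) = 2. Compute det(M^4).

The determinant is 16.

det(M^4) = (det M)^4 = (2)^4 = 16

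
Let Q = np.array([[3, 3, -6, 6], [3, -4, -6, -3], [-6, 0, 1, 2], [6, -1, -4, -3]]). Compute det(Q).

The determinant is -330.

Expand along row 3 (it has 1 zero):
  + (-6) · M_31   where M_31 = det([3 -6 6; -4 -6 -3; -1 -4 -3]) = 132
  + (1) · M_33   where M_33 = det([3 3 6; 3 -4 -3; 6 -1 -3]) = 126
  − (2) · M_34   where M_34 = det([3 3 -6; 3 -4 -6; 6 -1 -4]) = -168
det = (+1)·(-6)·(132) + (+1)·(1)·(126) + (-1)·(2)·(-168) = -330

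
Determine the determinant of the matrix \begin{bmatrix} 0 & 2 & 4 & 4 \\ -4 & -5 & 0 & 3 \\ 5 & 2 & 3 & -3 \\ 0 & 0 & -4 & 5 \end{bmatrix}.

756

Expand along row 4 (it has 2 zeros):
  − (-4) · M_43   where M_43 = det([0 2 4; -4 -5 3; 5 2 -3]) = 74
  + (5) · M_44   where M_44 = det([0 2 4; -4 -5 0; 5 2 3]) = 92
det = (-1)·(-4)·(74) + (+1)·(5)·(92) = 756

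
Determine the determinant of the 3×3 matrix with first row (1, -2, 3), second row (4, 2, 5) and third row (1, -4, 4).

-4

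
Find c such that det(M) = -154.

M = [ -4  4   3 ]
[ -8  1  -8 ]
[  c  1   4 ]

Expanding along the column containing c, det(M) is linear in c: det(M) = (-35)·c + (56).
Set (-35)·c + (56) = -154  ⇒  (-35)·c = -210  ⇒  c = 6.

c = 6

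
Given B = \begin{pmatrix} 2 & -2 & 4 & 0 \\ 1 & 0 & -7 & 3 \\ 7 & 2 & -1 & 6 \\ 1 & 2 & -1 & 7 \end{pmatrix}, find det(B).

The determinant is 744.

Expand along row 1 (it has 1 zero):
  + (2) · M_11   where M_11 = det([0 -7 3; 2 -1 6; 2 -1 7]) = 14
  − (-2) · M_12   where M_12 = det([1 -7 3; 7 -1 6; 1 -1 7]) = 282
  + (4) · M_13   where M_13 = det([1 0 3; 7 2 6; 1 2 7]) = 38
det = (+1)·(2)·(14) + (-1)·(-2)·(282) + (+1)·(4)·(38) = 744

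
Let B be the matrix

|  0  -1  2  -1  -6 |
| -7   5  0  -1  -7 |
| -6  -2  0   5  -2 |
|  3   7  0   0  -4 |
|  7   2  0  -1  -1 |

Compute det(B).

det(B) = -2054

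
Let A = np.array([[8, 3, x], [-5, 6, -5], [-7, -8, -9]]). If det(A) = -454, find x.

x = 4

Expanding along the row containing x, det(A) is linear in x: det(A) = (82)·x + (-782).
Set (82)·x + (-782) = -454  ⇒  (82)·x = 328  ⇒  x = 4.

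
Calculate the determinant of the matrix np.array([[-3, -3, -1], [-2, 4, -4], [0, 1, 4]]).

Expand along row 3:
  − 1 · |-3 -1; -2 -4| = −1·(12 − 2) = -10
  + 4 · |-3 -3; -2 4| = 4·(-12 − 6) = -72
Sum: (-10) + (-72) = -82

-82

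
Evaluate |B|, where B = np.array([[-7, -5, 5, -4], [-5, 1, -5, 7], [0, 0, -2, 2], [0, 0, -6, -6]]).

B is block upper-triangular with a 2×2 block and a 2×2 block on the diagonal, so its determinant equals the product of the determinants of the diagonal blocks.
det of the 2×2 block = -32
det of the 2×2 block = 24
det = (-32)·(24) = -768

The determinant is -768.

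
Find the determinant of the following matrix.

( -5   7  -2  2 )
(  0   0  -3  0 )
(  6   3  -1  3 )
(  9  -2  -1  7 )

Expand along row 2 (it has 3 zeros):
  − (-3) · M_23   where M_23 = det([-5 7 2; 6 3 3; 9 -2 7]) = -318
det = (-1)·(-3)·(-318) = -954

-954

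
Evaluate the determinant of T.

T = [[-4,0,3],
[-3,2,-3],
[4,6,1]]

The determinant is -158.

Expand along column 2:
  + 2 · |-4 3; 4 1| = 2·(-4 − 12) = -32
  − 6 · |-4 3; -3 -3| = −6·(12 − (-9)) = -126
Sum: (-32) + (-126) = -158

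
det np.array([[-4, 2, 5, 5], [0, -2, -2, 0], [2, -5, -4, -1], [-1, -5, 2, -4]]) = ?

-180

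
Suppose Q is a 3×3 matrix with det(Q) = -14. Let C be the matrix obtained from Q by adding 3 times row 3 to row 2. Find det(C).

Adding a multiple of one row to another leaves the determinant unchanged.
det(C) = (1)·(-14) = -14

det(C) = -14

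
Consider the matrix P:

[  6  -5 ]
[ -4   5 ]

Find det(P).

|P| = 10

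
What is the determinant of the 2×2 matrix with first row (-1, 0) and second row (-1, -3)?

det = (-1)·(-3) − 0·(-1) = 3 − 0 = 3

3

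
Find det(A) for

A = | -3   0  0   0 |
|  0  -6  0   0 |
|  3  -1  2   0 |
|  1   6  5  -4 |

|A| = -144

A is lower triangular, so det(A) is the product of the diagonal entries:
det = (-3) · (-6) · (2) · (-4) = -144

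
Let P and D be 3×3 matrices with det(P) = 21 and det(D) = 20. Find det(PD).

det(PD) = det(P)·det(D) = (21)·(20) = 420

The determinant is 420.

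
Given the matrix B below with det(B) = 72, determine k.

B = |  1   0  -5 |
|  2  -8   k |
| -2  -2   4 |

k = 2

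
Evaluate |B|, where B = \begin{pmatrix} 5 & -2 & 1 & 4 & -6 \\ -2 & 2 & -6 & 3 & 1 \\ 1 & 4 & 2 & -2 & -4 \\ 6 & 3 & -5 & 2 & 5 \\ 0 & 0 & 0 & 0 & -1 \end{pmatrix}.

The determinant is 907.

Expand along row 5 (it has 4 zeros):
  + (-1) · M_55   where M_55 = det([5 -2 1 4; -2 2 -6 3; 1 4 2 -2; 6 3 -5 2]) = -907
det = (+1)·(-1)·(-907) = 907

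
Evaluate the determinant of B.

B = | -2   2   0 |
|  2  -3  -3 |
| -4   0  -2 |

Expand along row 1:
  + (-2) · |-3 -3; 0 -2| = (-2)·(6 − 0) = -12
  − 2 · |2 -3; -4 -2| = −2·(-4 − 12) = 32
Sum: (-12) + (32) = 20

det(B) = 20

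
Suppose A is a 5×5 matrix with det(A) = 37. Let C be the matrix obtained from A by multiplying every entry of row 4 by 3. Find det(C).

Scaling one row by 3 multiplies the determinant by 3.
det(C) = (3)·(37) = 111

111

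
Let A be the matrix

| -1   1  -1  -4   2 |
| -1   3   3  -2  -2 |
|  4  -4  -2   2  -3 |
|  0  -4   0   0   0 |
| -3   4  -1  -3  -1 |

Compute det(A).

Expand along row 4 (it has 4 zeros):
  + (-4) · M_42   where M_42 = det([-1 -1 -4 2; -1 3 -2 -2; 4 -2 2 -3; -3 -1 -3 -1]) = -252
det = (+1)·(-4)·(-252) = 1008

det(A) = 1008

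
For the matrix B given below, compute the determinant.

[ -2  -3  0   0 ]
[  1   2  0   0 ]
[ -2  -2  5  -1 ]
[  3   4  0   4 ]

-20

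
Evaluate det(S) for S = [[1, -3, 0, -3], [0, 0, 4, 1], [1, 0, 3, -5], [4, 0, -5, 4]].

-339

Expand along column 2 (it has 3 zeros):
  − (-3) · M_12   where M_12 = det([0 4 1; 1 3 -5; 4 -5 4]) = -113
det = (-1)·(-3)·(-113) = -339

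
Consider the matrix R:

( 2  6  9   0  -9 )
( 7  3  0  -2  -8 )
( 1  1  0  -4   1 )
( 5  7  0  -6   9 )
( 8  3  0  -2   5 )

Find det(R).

det(R) = 14994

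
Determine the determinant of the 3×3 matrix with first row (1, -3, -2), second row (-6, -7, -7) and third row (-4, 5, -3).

Expand along column 1:
  + 1 · |-7 -7; 5 -3| = 1·(21 − (-35)) = 56
  − (-6) · |-3 -2; 5 -3| = −(-6)·(9 − (-10)) = 114
  + (-4) · |-3 -2; -7 -7| = (-4)·(21 − 14) = -28
Sum: (56) + (114) + (-28) = 142

142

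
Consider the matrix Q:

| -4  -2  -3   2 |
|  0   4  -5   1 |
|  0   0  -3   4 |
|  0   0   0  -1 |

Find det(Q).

The determinant is -48.

Q is upper triangular, so det(Q) is the product of the diagonal entries:
det = (-4) · (4) · (-3) · (-1) = -48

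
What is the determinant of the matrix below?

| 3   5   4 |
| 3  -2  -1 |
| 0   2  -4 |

Expand along row 3:
  − 2 · |3 4; 3 -1| = −2·(-3 − 12) = 30
  + (-4) · |3 5; 3 -2| = (-4)·(-6 − 15) = 84
Sum: (30) + (84) = 114

114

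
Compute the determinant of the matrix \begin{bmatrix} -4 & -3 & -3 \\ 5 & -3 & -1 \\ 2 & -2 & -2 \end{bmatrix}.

-28

Expand along column 1:
  + (-4) · |-3 -1; -2 -2| = (-4)·(6 − 2) = -16
  − 5 · |-3 -3; -2 -2| = −5·(6 − 6) = 0
  + 2 · |-3 -3; -3 -1| = 2·(3 − 9) = -12
Sum: (-16) + (0) + (-12) = -28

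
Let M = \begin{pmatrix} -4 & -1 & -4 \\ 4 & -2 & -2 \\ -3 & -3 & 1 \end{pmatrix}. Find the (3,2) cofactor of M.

Delete row 3 and column 2; the remaining 2×2 submatrix is [-4 -4; 4 -2].
Its determinant is (-4)·(-2) − (-4)·4 = 24.
The cofactor carries sign (−1)^(3+2) = −1, so C_{3,2} = −(24) = -24.

The cofactor is -24.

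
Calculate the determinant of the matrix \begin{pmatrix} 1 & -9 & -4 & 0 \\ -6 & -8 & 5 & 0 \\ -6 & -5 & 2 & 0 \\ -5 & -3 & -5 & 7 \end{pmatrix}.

The determinant is 1701.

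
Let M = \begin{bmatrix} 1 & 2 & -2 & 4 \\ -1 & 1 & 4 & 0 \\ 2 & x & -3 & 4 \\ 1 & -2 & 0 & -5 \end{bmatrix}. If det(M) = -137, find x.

Expanding along the row containing x, det(M) is linear in x: det(M) = (26)·x + (-59).
Set (26)·x + (-59) = -137  ⇒  (26)·x = -78  ⇒  x = -3.

x = -3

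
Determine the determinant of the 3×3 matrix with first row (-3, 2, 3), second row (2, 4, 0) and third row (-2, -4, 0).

The determinant is 0.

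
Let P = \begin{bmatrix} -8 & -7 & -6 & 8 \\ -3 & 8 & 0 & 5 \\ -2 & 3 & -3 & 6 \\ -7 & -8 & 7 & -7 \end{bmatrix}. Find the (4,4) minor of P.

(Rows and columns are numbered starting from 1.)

The minor is 213.

Delete row 4 and column 4; the remaining 3×3 submatrix is [-8 -7 -6; -3 8 0; -2 3 -3].
Its determinant is 213.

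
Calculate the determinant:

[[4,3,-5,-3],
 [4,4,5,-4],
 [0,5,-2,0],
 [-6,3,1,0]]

The determinant is 1006.

Expand along row 3 (it has 2 zeros):
  − (5) · M_32   where M_32 = det([4 -5 -3; 4 5 -4; -6 1 0]) = -206
  + (-2) · M_33   where M_33 = det([4 3 -3; 4 4 -4; -6 3 0]) = 12
det = (-1)·(5)·(-206) + (+1)·(-2)·(12) = 1006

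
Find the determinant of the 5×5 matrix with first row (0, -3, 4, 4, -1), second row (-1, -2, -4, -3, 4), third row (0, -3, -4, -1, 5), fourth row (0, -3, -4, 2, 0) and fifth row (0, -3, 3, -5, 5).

Expand along column 1 (it has 4 zeros):
  − (-1) · M_21   where M_21 = det([-3 4 4 -1; -3 -4 -1 5; -3 -4 2 0; -3 3 -5 5]) = -627
det = (-1)·(-1)·(-627) = -627

-627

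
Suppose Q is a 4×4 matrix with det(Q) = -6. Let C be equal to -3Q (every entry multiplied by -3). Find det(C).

|C| = -486

For a 4×4 matrix, det(-3Q) = (-3)^4·det(Q) = 81·det(Q).
det(C) = (81)·(-6) = -486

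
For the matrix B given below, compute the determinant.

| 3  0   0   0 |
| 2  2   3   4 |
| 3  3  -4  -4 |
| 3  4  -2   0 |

|B| = -72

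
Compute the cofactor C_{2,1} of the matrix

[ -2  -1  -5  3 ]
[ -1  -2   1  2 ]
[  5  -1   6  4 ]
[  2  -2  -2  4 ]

The cofactor is -30.

Delete row 2 and column 1; the remaining 3×3 submatrix is [-1 -5 3; -1 6 4; -2 -2 4].
Its determinant is 30.
The cofactor carries sign (−1)^(2+1) = −1, so C_{2,1} = −(30) = -30.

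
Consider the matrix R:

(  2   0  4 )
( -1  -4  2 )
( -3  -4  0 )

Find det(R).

Expand along column 2:
  + (-4) · |2 4; -3 0| = (-4)·(0 − (-12)) = -48
  − (-4) · |2 4; -1 2| = −(-4)·(4 − (-4)) = 32
Sum: (-48) + (32) = -16

-16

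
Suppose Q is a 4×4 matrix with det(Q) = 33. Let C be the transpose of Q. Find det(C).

33

det(Qᵀ) = det(Q).
det(C) = (1)·(33) = 33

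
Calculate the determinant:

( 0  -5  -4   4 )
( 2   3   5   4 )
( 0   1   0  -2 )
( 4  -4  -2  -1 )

Expand along row 3 (it has 2 zeros):
  − (1) · M_32   where M_32 = det([0 -4 4; 2 5 4; 4 -2 -1]) = -168
  − (-2) · M_34   where M_34 = det([0 -5 -4; 2 3 5; 4 -4 -2]) = -40
det = (-1)·(1)·(-168) + (-1)·(-2)·(-40) = 88

88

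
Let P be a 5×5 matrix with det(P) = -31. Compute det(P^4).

det(P^4) = (det P)^4 = (-31)^4 = 923521

923521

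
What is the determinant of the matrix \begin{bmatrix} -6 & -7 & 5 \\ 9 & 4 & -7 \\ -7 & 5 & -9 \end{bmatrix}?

The determinant is -539.

Expand along row 1:
  + (-6) · |4 -7; 5 -9| = (-6)·(-36 − (-35)) = 6
  − (-7) · |9 -7; -7 -9| = −(-7)·(-81 − 49) = -910
  + 5 · |9 4; -7 5| = 5·(45 − (-28)) = 365
Sum: (6) + (-910) + (365) = -539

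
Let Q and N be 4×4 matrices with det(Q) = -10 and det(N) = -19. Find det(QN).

det(QN) = det(Q)·det(N) = (-10)·(-19) = 190

190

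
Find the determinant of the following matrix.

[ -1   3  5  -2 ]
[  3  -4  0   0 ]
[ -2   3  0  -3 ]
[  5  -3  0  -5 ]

Expand along column 3 (it has 3 zeros):
  + (5) · M_13   where M_13 = det([3 -4 0; -2 3 -3; 5 -3 -5]) = 28
det = (+1)·(5)·(28) = 140

The determinant is 140.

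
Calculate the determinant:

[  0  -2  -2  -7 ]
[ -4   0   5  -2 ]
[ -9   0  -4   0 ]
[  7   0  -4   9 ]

842

Expand along column 2 (it has 3 zeros):
  − (-2) · M_12   where M_12 = det([-4 5 -2; -9 -4 0; 7 -4 9]) = 421
det = (-1)·(-2)·(421) = 842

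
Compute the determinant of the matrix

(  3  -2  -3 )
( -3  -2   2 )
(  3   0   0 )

-30

Expand along row 3:
  + 3 · |-2 -3; -2 2| = 3·(-4 − 6) = -30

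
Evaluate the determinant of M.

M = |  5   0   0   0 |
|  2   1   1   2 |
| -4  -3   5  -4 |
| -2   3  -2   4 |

Expand along row 1 (it has 3 zeros):
  + (5) · M_11   where M_11 = det([1 1 2; -3 5 -4; 3 -2 4]) = -6
det = (+1)·(5)·(-6) = -30

The determinant is -30.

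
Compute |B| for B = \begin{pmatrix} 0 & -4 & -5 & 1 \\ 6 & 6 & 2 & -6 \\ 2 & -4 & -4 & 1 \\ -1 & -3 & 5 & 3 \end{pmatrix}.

Expand along row 1 (it has 1 zero):
  − (-4) · M_12   where M_12 = det([6 2 -6; 2 -4 1; -1 5 3]) = -152
  + (-5) · M_13   where M_13 = det([6 6 -6; 2 -4 1; -1 -3 3]) = -36
  − (1) · M_14   where M_14 = det([6 6 2; 2 -4 -4; -1 -3 5]) = -248
det = (-1)·(-4)·(-152) + (+1)·(-5)·(-36) + (-1)·(1)·(-248) = -180

The determinant is -180.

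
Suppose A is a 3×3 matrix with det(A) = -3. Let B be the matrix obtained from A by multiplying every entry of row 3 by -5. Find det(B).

Scaling one row by -5 multiplies the determinant by -5.
det(B) = (-5)·(-3) = 15

15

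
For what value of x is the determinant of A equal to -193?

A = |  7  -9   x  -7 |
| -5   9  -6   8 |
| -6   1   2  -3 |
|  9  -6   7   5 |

4

Expanding along the row containing x, det(A) is linear in x: det(A) = (308)·x + (-1425).
Set (308)·x + (-1425) = -193  ⇒  (308)·x = 1232  ⇒  x = 4.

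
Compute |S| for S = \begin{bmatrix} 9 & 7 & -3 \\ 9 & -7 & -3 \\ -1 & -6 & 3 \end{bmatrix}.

Expand along row 1:
  + 9 · |-7 -3; -6 3| = 9·(-21 − 18) = -351
  − 7 · |9 -3; -1 3| = −7·(27 − 3) = -168
  + (-3) · |9 -7; -1 -6| = (-3)·(-54 − 7) = 183
Sum: (-351) + (-168) + (183) = -336

-336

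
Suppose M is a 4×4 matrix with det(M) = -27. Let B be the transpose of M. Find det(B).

-27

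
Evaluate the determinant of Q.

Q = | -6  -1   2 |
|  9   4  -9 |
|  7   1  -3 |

16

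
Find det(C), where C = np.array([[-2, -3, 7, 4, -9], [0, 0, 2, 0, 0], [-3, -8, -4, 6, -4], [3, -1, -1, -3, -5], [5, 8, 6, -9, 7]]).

Expand along row 2 (it has 4 zeros):
  − (2) · M_23   where M_23 = det([-2 -3 4 -9; -3 -8 6 -4; 3 -1 -3 -5; 5 8 -9 7]) = -63
det = (-1)·(2)·(-63) = 126

det(C) = 126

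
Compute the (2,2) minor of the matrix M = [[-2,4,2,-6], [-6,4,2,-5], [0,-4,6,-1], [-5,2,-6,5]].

Delete row 2 and column 2; the remaining 3×3 submatrix is [-2 2 -6; 0 6 -1; -5 -6 5].
Its determinant is -218.

The minor is -218.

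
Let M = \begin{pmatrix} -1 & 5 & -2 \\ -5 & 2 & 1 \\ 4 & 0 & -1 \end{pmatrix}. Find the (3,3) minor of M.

23

Delete row 3 and column 3; the remaining 2×2 submatrix is [-1 5; -5 2].
Its determinant is (-1)·2 − 5·(-5) = 23.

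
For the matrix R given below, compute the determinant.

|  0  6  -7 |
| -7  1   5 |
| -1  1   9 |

|R| = 390

Expand along column 1:
  − (-7) · |6 -7; 1 9| = −(-7)·(54 − (-7)) = 427
  + (-1) · |6 -7; 1 5| = (-1)·(30 − (-7)) = -37
Sum: (427) + (-37) = 390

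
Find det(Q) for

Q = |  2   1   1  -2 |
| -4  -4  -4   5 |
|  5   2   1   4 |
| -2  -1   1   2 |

70

Expand along row 1:
  + (2) · M_11   where M_11 = det([-4 -4 5; 2 1 4; -1 1 2]) = 55
  − (1) · M_12   where M_12 = det([-4 -4 5; 5 1 4; -2 1 2]) = 115
  + (1) · M_13   where M_13 = det([-4 -4 5; 5 2 4; -2 -1 2]) = 35
  − (-2) · M_14   where M_14 = det([-4 -4 -4; 5 2 1; -2 -1 1]) = 20
det = (+1)·(2)·(55) + (-1)·(1)·(115) + (+1)·(1)·(35) + (-1)·(-2)·(20) = 70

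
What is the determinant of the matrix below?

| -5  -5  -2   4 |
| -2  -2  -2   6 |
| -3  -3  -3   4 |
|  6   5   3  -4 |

The determinant is 30.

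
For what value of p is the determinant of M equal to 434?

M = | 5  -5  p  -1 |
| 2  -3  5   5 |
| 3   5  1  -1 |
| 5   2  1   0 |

Expanding along the row containing p, det(M) is linear in p: det(M) = (-76)·p + (-250).
Set (-76)·p + (-250) = 434  ⇒  (-76)·p = 684  ⇒  p = -9.

p = -9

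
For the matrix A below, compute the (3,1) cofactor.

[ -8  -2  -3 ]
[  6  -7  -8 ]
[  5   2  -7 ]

-5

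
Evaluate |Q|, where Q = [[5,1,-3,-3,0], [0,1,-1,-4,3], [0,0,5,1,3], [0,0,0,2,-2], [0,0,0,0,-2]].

det(Q) = -100

Q is upper triangular, so det(Q) is the product of the diagonal entries:
det = (5) · (1) · (5) · (2) · (-2) = -100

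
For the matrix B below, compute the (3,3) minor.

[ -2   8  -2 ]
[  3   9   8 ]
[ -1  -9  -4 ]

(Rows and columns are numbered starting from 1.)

The minor is -42.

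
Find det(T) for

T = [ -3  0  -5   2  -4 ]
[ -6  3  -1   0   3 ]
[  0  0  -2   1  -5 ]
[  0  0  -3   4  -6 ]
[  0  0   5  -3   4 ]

T is block upper-triangular with a 2×2 block and a 3×3 block on the diagonal, so its determinant equals the product of the determinants of the diagonal blocks.
det of the 2×2 block = -9
det of the 3×3 block = 41
det = (-9)·(41) = -369

The determinant is -369.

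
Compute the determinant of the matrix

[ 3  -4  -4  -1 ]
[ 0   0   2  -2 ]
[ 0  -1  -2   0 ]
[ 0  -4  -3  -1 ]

24

Expand along column 1 (it has 3 zeros):
  + (3) · M_11   where M_11 = det([0 2 -2; -1 -2 0; -4 -3 -1]) = 8
det = (+1)·(3)·(8) = 24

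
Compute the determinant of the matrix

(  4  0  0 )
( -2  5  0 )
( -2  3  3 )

60

The matrix is lower triangular, so the determinant is the product of the diagonal entries:
det = (4) · (5) · (3) = 60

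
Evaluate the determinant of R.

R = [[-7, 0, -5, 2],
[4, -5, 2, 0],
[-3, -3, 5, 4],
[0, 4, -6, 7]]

2696

Expand along row 1 (it has 1 zero):
  + (-7) · M_11   where M_11 = det([-5 2 0; -3 5 4; 4 -6 7]) = -221
  + (-5) · M_13   where M_13 = det([4 -5 0; -3 -3 4; 0 4 7]) = -253
  − (2) · M_14   where M_14 = det([4 -5 2; -3 -3 5; 0 4 -6]) = 58
det = (+1)·(-7)·(-221) + (+1)·(-5)·(-253) + (-1)·(2)·(58) = 2696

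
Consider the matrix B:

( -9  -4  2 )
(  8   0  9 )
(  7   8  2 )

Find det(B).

Expand along row 2:
  − 8 · |-4 2; 8 2| = −8·(-8 − 16) = 192
  − 9 · |-9 -4; 7 8| = −9·(-72 − (-28)) = 396
Sum: (192) + (396) = 588

|B| = 588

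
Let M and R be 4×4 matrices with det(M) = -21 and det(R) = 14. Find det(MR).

|MR| = -294

det(MR) = det(M)·det(R) = (-21)·(14) = -294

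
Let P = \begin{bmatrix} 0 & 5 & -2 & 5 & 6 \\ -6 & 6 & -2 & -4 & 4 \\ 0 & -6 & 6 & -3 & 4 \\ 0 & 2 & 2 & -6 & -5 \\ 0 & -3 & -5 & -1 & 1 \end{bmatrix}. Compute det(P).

|P| = -14190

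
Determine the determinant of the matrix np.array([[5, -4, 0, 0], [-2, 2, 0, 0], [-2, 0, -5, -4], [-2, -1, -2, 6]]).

-76

The matrix is block lower-triangular with a 2×2 block and a 2×2 block on the diagonal, so its determinant equals the product of the determinants of the diagonal blocks.
det of the 2×2 block = 2
det of the 2×2 block = -38
det = (2)·(-38) = -76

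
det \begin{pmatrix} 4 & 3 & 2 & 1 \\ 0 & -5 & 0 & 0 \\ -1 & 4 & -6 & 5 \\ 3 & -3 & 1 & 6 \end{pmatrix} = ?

525

Expand along row 2 (it has 3 zeros):
  + (-5) · M_22   where M_22 = det([4 2 1; -1 -6 5; 3 1 6]) = -105
det = (+1)·(-5)·(-105) = 525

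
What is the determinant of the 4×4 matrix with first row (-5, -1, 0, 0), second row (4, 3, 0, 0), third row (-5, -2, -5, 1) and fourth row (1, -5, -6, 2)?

44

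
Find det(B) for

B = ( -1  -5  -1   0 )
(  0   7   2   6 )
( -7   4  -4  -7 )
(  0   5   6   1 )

Expand along column 1 (it has 2 zeros):
  + (-1) · M_11   where M_11 = det([7 2 6; 4 -4 -7; 5 6 1]) = 452
  + (-7) · M_31   where M_31 = det([-5 -1 0; 7 2 6; 5 6 1]) = 147
det = (+1)·(-1)·(452) + (+1)·(-7)·(147) = -1481

det(B) = -1481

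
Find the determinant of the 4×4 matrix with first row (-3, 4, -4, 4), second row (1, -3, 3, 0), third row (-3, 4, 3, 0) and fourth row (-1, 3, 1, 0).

Expand along column 4 (it has 3 zeros):
  − (4) · M_14   where M_14 = det([1 -3 3; -3 4 3; -1 3 1]) = -20
det = (-1)·(4)·(-20) = 80

80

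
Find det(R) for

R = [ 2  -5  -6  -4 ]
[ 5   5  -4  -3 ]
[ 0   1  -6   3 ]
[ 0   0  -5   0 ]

|R| = 455

Expand along row 4 (it has 3 zeros):
  − (-5) · M_43   where M_43 = det([2 -5 -4; 5 5 -3; 0 1 3]) = 91
det = (-1)·(-5)·(91) = 455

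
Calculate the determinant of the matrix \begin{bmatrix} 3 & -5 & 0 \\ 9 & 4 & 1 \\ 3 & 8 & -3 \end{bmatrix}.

Expand along row 1:
  + 3 · |4 1; 8 -3| = 3·(-12 − 8) = -60
  − (-5) · |9 1; 3 -3| = −(-5)·(-27 − 3) = -150
Sum: (-60) + (-150) = -210

The determinant is -210.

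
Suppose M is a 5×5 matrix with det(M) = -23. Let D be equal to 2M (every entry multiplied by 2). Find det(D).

For a 5×5 matrix, det(2M) = 2^5·det(M) = 32·det(M).
det(D) = (32)·(-23) = -736

-736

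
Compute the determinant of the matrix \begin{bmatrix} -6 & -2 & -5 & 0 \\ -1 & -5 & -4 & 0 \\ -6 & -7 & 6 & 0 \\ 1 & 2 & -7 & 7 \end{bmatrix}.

Expand along column 4 (it has 3 zeros):
  + (7) · M_44   where M_44 = det([-6 -2 -5; -1 -5 -4; -6 -7 6]) = 403
det = (+1)·(7)·(403) = 2821

The determinant is 2821.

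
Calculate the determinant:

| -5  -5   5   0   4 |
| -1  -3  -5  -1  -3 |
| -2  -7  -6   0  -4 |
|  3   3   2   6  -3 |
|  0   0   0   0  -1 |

The determinant is -295.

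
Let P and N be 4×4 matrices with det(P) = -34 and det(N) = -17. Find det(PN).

det(PN) = det(P)·det(N) = (-34)·(-17) = 578

det(PN) = 578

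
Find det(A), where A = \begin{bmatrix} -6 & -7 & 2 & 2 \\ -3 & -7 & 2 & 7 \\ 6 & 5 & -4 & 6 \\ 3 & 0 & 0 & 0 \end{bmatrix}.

Expand along row 4 (it has 3 zeros):
  − (3) · M_41   where M_41 = det([-7 2 2; -7 2 7; 5 -4 6]) = -90
det = (-1)·(3)·(-90) = 270

The determinant is 270.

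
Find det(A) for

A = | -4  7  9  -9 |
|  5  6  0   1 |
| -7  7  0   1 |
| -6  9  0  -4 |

Expand along column 3 (it has 3 zeros):
  + (9) · M_13   where M_13 = det([5 6 1; -7 7 1; -6 9 -4]) = -410
det = (+1)·(9)·(-410) = -3690

det(A) = -3690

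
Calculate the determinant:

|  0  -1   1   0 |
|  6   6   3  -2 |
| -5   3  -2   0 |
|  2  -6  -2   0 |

Expand along column 4 (it has 3 zeros):
  + (-2) · M_24   where M_24 = det([0 -1 1; -5 3 -2; 2 -6 -2]) = 38
det = (+1)·(-2)·(38) = -76

-76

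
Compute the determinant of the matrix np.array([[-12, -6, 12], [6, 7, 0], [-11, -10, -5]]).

444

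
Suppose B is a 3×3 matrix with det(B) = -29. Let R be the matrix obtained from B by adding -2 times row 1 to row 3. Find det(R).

Adding a multiple of one row to another leaves the determinant unchanged.
det(R) = (1)·(-29) = -29

-29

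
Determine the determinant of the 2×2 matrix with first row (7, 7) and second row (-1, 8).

det = 7·8 − 7·(-1) = 56 − (-7) = 63

63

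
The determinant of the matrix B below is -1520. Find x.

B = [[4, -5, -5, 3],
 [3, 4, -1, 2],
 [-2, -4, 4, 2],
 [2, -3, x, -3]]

x = 7

Expanding along the row containing x, det(B) is linear in x: det(B) = (-102)·x + (-806).
Set (-102)·x + (-806) = -1520  ⇒  (-102)·x = -714  ⇒  x = 7.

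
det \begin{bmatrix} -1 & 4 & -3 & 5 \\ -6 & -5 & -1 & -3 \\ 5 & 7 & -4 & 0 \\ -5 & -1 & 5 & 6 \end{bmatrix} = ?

The determinant is 826.

Expand along row 3 (it has 1 zero):
  + (5) · M_31   where M_31 = det([4 -3 5; -5 -1 -3; -1 5 6]) = -193
  − (7) · M_32   where M_32 = det([-1 -3 5; -6 -1 -3; -5 5 6]) = -337
  + (-4) · M_33   where M_33 = det([-1 4 5; -6 -5 -3; -5 -1 6]) = 142
det = (+1)·(5)·(-193) + (-1)·(7)·(-337) + (+1)·(-4)·(142) = 826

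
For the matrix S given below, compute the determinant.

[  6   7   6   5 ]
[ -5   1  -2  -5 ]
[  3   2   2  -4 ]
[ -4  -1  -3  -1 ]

det(S) = -206

Expand along row 1:
  + (6) · M_11   where M_11 = det([1 -2 -5; 2 2 -4; -1 -3 -1]) = -6
  − (7) · M_12   where M_12 = det([-5 -2 -5; 3 2 -4; -4 -3 -1]) = 37
  + (6) · M_13   where M_13 = det([-5 1 -5; 3 2 -4; -4 -1 -1]) = 24
  − (5) · M_14   where M_14 = det([-5 1 -2; 3 2 2; -4 -1 -3]) = 11
det = (+1)·(6)·(-6) + (-1)·(7)·(37) + (+1)·(6)·(24) + (-1)·(5)·(11) = -206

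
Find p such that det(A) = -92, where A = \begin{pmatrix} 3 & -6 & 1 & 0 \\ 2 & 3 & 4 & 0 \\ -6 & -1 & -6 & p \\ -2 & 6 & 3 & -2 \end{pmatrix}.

p = 0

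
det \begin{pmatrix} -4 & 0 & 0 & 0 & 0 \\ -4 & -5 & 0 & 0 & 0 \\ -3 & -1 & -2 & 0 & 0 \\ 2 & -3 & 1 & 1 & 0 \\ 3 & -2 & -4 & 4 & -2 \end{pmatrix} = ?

The matrix is lower triangular, so the determinant is the product of the diagonal entries:
det = (-4) · (-5) · (-2) · (1) · (-2) = 80

The determinant is 80.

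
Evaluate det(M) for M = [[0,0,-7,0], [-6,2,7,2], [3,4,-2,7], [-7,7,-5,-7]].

Expand along row 1 (it has 3 zeros):
  + (-7) · M_13   where M_13 = det([-6 2 2; 3 4 7; -7 7 -7]) = 504
det = (+1)·(-7)·(504) = -3528

|M| = -3528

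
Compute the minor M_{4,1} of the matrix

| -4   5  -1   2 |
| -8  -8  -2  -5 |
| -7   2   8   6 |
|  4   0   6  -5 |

-18

Delete row 4 and column 1; the remaining 3×3 submatrix is [5 -1 2; -8 -2 -5; 2 8 6].
Its determinant is -18.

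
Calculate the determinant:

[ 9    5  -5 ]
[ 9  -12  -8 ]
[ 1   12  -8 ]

Expand along column 1:
  + 9 · |-12 -8; 12 -8| = 9·(96 − (-96)) = 1728
  − 9 · |5 -5; 12 -8| = −9·(-40 − (-60)) = -180
  + 1 · |5 -5; -12 -8| = 1·(-40 − 60) = -100
Sum: (1728) + (-180) + (-100) = 1448

The determinant is 1448.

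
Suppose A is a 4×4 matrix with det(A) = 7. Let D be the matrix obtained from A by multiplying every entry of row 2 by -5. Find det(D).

Scaling one row by -5 multiplies the determinant by -5.
det(D) = (-5)·(7) = -35

-35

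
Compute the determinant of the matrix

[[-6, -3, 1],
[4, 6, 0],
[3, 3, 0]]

-6

Expand along column 3:
  + 1 · |4 6; 3 3| = 1·(12 − 18) = -6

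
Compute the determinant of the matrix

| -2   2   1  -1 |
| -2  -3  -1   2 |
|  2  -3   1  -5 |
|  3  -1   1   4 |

The determinant is 201.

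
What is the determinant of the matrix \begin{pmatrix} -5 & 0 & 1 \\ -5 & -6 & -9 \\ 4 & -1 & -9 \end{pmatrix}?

Expand along row 1:
  + (-5) · |-6 -9; -1 -9| = (-5)·(54 − 9) = -225
  + 1 · |-5 -6; 4 -1| = 1·(5 − (-24)) = 29
Sum: (-225) + (29) = -196

-196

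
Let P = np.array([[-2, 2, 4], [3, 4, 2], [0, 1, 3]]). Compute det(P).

The determinant is -26.

Expand along row 3:
  − 1 · |-2 4; 3 2| = −1·(-4 − 12) = 16
  + 3 · |-2 2; 3 4| = 3·(-8 − 6) = -42
Sum: (16) + (-42) = -26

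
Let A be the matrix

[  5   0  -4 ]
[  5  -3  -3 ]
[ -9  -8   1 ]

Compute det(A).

133

Expand along column 2:
  + (-3) · |5 -4; -9 1| = (-3)·(5 − 36) = 93
  − (-8) · |5 -4; 5 -3| = −(-8)·(-15 − (-20)) = 40
Sum: (93) + (40) = 133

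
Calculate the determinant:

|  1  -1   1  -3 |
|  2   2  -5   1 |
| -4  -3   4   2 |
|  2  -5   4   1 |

Expand along row 1:
  + (1) · M_11   where M_11 = det([2 -5 1; -3 4 2; -5 4 1]) = 35
  − (-1) · M_12   where M_12 = det([2 -5 1; -4 4 2; 2 4 1]) = -72
  + (1) · M_13   where M_13 = det([2 2 1; -4 -3 2; 2 -5 1]) = 56
  − (-3) · M_14   where M_14 = det([2 2 -5; -4 -3 4; 2 -5 4]) = -66
det = (+1)·(1)·(35) + (-1)·(-1)·(-72) + (+1)·(1)·(56) + (-1)·(-3)·(-66) = -179

-179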